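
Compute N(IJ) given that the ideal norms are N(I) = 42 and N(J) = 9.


N(IJ) = N(I) * N(J)
= 42 * 9
= 378

378


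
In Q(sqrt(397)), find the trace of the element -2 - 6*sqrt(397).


Tr(a + b*sqrt(d)) = (a + b*sqrt(d)) + (a - b*sqrt(d)) = 2a
= 2 * (-2)
= -4

-4


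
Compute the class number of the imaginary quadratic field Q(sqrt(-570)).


K = Q(sqrt(-570)). d mod 4 = 2, so D = disc(K) = 4d = -2280
h(K) equals the number of primitive reduced positive-definite forms (a, b, c) = a*x^2 + b*x*y + c*y^2 with b^2 - 4ac = D,
where reduced means |b| <= a <= c, with b >= 0 whenever |b| = a or a = c, and primitive means gcd(a, b, c) = 1.
Reduced forces 3a^2 <= |D| = 2280, so 1 <= a <= 27; b must have the parity of D, and c = (b^2 - D)/(4a) must be an integer >= a.
Enumerate a = 1..27, b in [-a, a]:
  a=1: (1, 0, 570)  [1]
  a=2: (2, 0, 285)  [1]
  a=3: (3, 0, 190)  [1]
  a=4: none
  a=5: (5, 0, 114)  [1]
  a=6: (6, 0, 95)  [1]
  a=7: (7, -4, 82), (7, 4, 82)  [2]
  a=8..9: none
  a=10: (10, 0, 57)  [1]
  a=11..13: none
  a=14: (14, -4, 41), (14, 4, 41)  [2]
  a=15: (15, 0, 38)  [1]
  a=16: none
  a=17: (17, -10, 35), (17, 10, 35)  [2]
  a=18: none
  a=19: (19, 0, 30)  [1]
  a=20: none
  a=21: (21, -18, 31), (21, 18, 31)  [2]
  a=22..27: none
Total reduced forms: 1 + 1 + 1 + 1 + 1 + 2 + 1 + 2 + 1 + 2 + 1 + 2 = 16
h = 16

16


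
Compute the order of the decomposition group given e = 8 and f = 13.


|D_P| = e * f
= 8 * 13
= 104

104


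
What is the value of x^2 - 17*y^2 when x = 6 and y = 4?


x^2 - d*y^2
= 6^2 - 17*4^2
= 36 - 272
= -236

-236


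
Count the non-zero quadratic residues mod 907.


For prime p, the number of non-zero quadratic residues is (p-1)/2.
= (907-1)/2
= 453

453


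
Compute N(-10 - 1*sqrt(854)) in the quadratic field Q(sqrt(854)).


N(a + b*sqrt(d)) = a^2 - d*b^2
= (-10)^2 - (854)*(-1)^2
= 100 - 854
= -754

-754


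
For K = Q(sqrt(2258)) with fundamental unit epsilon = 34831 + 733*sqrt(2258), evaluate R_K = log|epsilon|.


epsilon = 34831 + 733*sqrt(2258)
= 69662.0000
R = ln(69662.0000)
= 11.1514

11.1514


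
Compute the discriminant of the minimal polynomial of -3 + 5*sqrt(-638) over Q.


The element -3 + 5*sqrt(-638) has minimal polynomial:
x^2 + 6*x + 15959
Discriminant = (6)^2 - 4*(15959)
= 36 - 63836
= -63800

-63800


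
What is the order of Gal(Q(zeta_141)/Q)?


|Gal(Q(zeta_141)/Q)| = phi(141)
= 92

92


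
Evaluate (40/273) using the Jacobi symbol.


Compute (40/273) via quadratic reciprocity:
  pull out 2: (2/273) = +1  (since 273 mod 8 = 1)
  pull out 2: (2/273) = +1  (since 273 mod 8 = 1)
  pull out 2: (2/273) = +1  (since 273 mod 8 = 1)
  reciprocity: (5/273) -> +(273/5)
  reduce: (3/5)
  reciprocity: (3/5) -> +(5/3)
  reduce: (2/3)
  pull out 2: (2/3) = -1  (since 3 mod 8 = 3)
  (1/3) = 1
Product of signs = -1

-1


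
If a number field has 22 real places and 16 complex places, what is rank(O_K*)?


By Dirichlet's unit theorem:
rank = r1 + r2 - 1
= 22 + 16 - 1
= 37

37


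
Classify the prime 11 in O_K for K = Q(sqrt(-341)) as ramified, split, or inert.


K = Q(sqrt(-341)). Since d mod 4 = 3, disc(K) = -1364.
Check p | disc: -1364 mod 11 = 0.
p divides disc, so p ramifies: (p) = P^2 with e=2, f=1, g=1.
Therefore p is ramified.

ramified


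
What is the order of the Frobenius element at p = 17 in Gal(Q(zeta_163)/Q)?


The Frobenius at p in Gal(Q(zeta_n)/Q) = (Z/nZ)* is the class of p, so its order is ord_163(17), the smallest k >= 1 with 17^k = 1 mod 163.
n = 163 = 163, phi(163) = 162; the order divides phi(n).
Divisors of 162: 1, 2, 3, 6, 9, 18, 27, 54, 81, 162
Repeated squaring mod 163: 17^1 = 17, 17^2 = 126, 17^4 = 65, 17^8 = 150, 17^16 = 6, 17^32 = 36, 17^64 = 155, 17^128 = 64
Test divisors in increasing order:
  k=1: 17^1 = 17 mod 163
  k=2: 17^2 = 126 mod 163
  k=3: 17^3 = 126 * 17 = 23 mod 163
  k=6: 17^6 = 65 * 126 = 40 mod 163
  k=9: 17^9 = 150 * 17 = 105 mod 163
  k=18: 17^18 = 6 * 126 = 104 mod 163
  k=27: 17^27 = 6 * 150 * 126 * 17 = 162 mod 163
  k=54: 17^54 = 36 * 6 * 65 * 126 = 1 mod 163  <- first divisor giving 1
Order = 54

54


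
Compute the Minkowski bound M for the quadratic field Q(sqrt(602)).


d = 602, d mod 4 = 2, so disc(K) = 4d = 2408; |disc(K)| = 2408
Real quadratic field, so n = 2, s = r2 = 0, r1 = 2
M = (n!/n^n) * (4/pi)^s * sqrt(|disc(K)|) = (2!/2^2) * (4/pi)^0 * sqrt(2408)
= 0.5 * 1.000000 * 49.071377
= 24.5357

24.5357


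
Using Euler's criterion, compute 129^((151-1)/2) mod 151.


p = 151 is prime and the exponent is (p-1)/2 = 75, so by Euler's criterion 129^75 = (129/151) = +1 or -1 mod 151.
Compute by square-and-multiply:
  75 = 64 + 8 + 2 + 1 (binary 1001011)
  Repeated squaring mod 151: 129^1 = 129, 129^2 = 31, 129^4 = 55, 129^8 = 5, 129^16 = 25, 129^32 = 21, 129^64 = 139
  129^75 = 129^64 * 129^8 * 129^2 * 129^1 = 139 * 5 * 31 * 129 mod 151
    139 * 5 = 695 = 91 mod 151
    91 * 31 = 2821 = 103 mod 151
    103 * 129 = 13287 = 150 mod 151
  129^75 = 150 mod 151
Result 150 = p - 1 = -1 mod 151: 129 is a quadratic non-residue mod 151. As a residue in [0, p-1] the value is 150.
129^75 mod 151 = 150

150


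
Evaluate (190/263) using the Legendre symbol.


p = 263 is prime, so compute (190/263) with the reciprocity algorithm (Jacobi-symbol steps: pull out 2s via (2/n), flip via reciprocity, reduce):
  pull out 2: (2/263) = +1  (since 263 mod 8 = 7)
  reciprocity: (95/263) -> -(263/95)
  reduce: (73/95)
  reciprocity: (73/95) -> +(95/73)
  reduce: (22/73)
  pull out 2: (2/73) = +1  (since 73 mod 8 = 1)
  reciprocity: (11/73) -> +(73/11)
  reduce: (7/11)
  reciprocity: (7/11) -> -(11/7)
  reduce: (4/7)
  pull out 2: (2/7) = +1  (since 7 mod 8 = 7)
  pull out 2: (2/7) = +1  (since 7 mod 8 = 7)
  (1/7) = 1
Product of signs = 1
(190/263) = 1

1


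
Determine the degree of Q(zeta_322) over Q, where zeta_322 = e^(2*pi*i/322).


The degree equals Euler's totient phi(322).
322 = 2 * 7 * 23
phi(322) = 132

132


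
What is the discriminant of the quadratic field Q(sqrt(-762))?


For K = Q(sqrt(d)) with d squarefree: disc(K) = d if d = 1 mod 4, and disc(K) = 4d if d = 2 or 3 mod 4.
Here d = -762, and d mod 4 = 2.
d = 2 mod 4, not 1 (O_K = Z[sqrt(d)]), so disc(K) = 4d = 4 * (-762) = -3048

-3048


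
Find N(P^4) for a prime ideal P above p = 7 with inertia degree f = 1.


N(P^a) = p^(a*f)
= 7^(4*1)
= 7^4
= 2401

2401


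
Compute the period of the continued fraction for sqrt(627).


Run the CF algorithm for sqrt(627).
a_0 = floor(sqrt(627)) = 25; set m_0=0, q_0=1.
Recurrence: m' = q*a - m,  q' = (d - m'^2)/q,  a' = floor((a_0 + m')/q').
  step 1: m=25, q=2, a=25
  step 2: m=25, q=1, a=50
a_2 = 2*a_0 = 50, so the period closes here.
sqrt(627) = [25; 25, 50]
Period length = 2

2


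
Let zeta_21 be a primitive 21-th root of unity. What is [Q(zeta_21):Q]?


The degree equals Euler's totient phi(21).
21 = 3 * 7
phi(21) = 12

12


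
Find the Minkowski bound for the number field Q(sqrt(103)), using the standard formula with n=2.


d = 103, d mod 4 = 3, so disc(K) = 4d = 412; |disc(K)| = 412
Real quadratic field, so n = 2, s = r2 = 0, r1 = 2
M = (n!/n^n) * (4/pi)^s * sqrt(|disc(K)|) = (2!/2^2) * (4/pi)^0 * sqrt(412)
= 0.5 * 1.000000 * 20.297783
= 10.1489

10.1489


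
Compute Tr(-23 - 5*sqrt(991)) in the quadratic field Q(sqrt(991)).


Tr(a + b*sqrt(d)) = (a + b*sqrt(d)) + (a - b*sqrt(d)) = 2a
= 2 * (-23)
= -46

-46


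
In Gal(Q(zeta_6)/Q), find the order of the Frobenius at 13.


The Frobenius at p in Gal(Q(zeta_n)/Q) = (Z/nZ)* is the class of p, so its order is ord_6(13), the smallest k >= 1 with 13^k = 1 mod 6.
n = 6 = 2 * 3, phi(6) = 2; the order divides phi(n).
Divisors of 2: 1, 2
Repeated squaring mod 6: 13^1 = 1, 13^2 = 1
Test divisors in increasing order:
  k=1: 13^1 = 1 mod 6  <- first divisor giving 1
Order = 1

1


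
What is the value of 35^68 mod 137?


p = 137 is prime and the exponent is (p-1)/2 = 68, so by Euler's criterion 35^68 = (35/137) = +1 or -1 mod 137.
Compute by square-and-multiply:
  68 = 64 + 4 (binary 1000100)
  Repeated squaring mod 137: 35^1 = 35, 35^2 = 129, 35^4 = 64, 35^8 = 123, 35^16 = 59, 35^32 = 56, 35^64 = 122
  35^68 = 35^64 * 35^4 = 122 * 64 mod 137
    122 * 64 = 7808 = 136 mod 137
  35^68 = 136 mod 137
Result 136 = p - 1 = -1 mod 137: 35 is a quadratic non-residue mod 137. As a residue in [0, p-1] the value is 136.
35^68 mod 137 = 136

136


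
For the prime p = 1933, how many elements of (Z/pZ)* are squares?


For prime p, the number of non-zero quadratic residues is (p-1)/2.
= (1933-1)/2
= 966

966


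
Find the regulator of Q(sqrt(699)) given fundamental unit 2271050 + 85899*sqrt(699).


epsilon = 2271050 + 85899*sqrt(699)
= 4.5421e+06
R = ln(4.5421e+06)
= 15.3289

15.3289


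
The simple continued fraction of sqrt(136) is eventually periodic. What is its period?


Run the CF algorithm for sqrt(136).
a_0 = floor(sqrt(136)) = 11; set m_0=0, q_0=1.
Recurrence: m' = q*a - m,  q' = (d - m'^2)/q,  a' = floor((a_0 + m')/q').
  step 1: m=11, q=15, a=1
  step 2: m=4, q=8, a=1
  step 3: m=4, q=15, a=1
  step 4: m=11, q=1, a=22
a_4 = 2*a_0 = 22, so the period closes here.
sqrt(136) = [11; 1, 1, 1, 22]
Period length = 4

4


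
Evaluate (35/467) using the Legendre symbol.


p = 467 is prime, so compute (35/467) with the reciprocity algorithm (Jacobi-symbol steps: pull out 2s via (2/n), flip via reciprocity, reduce):
  reciprocity: (35/467) -> -(467/35)
  reduce: (12/35)
  pull out 2: (2/35) = -1  (since 35 mod 8 = 3)
  pull out 2: (2/35) = -1  (since 35 mod 8 = 3)
  reciprocity: (3/35) -> -(35/3)
  reduce: (2/3)
  pull out 2: (2/3) = -1  (since 3 mod 8 = 3)
  (1/3) = 1
Product of signs = -1
(35/467) = -1

-1


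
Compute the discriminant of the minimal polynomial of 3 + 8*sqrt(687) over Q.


The element 3 + 8*sqrt(687) has minimal polynomial:
x^2 - 6*x - 43959
Discriminant = (-6)^2 - 4*(-43959)
= 36 + 175836
= 175872

175872


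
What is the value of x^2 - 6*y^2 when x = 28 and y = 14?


x^2 - d*y^2
= 28^2 - 6*14^2
= 784 - 1176
= -392

-392


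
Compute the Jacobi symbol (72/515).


Compute (72/515) via quadratic reciprocity:
  pull out 2: (2/515) = -1  (since 515 mod 8 = 3)
  pull out 2: (2/515) = -1  (since 515 mod 8 = 3)
  pull out 2: (2/515) = -1  (since 515 mod 8 = 3)
  reciprocity: (9/515) -> +(515/9)
  reduce: (2/9)
  pull out 2: (2/9) = +1  (since 9 mod 8 = 1)
  (1/9) = 1
Product of signs = -1

-1


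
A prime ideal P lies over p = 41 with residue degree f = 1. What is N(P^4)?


N(P^a) = p^(a*f)
= 41^(4*1)
= 41^4
= 2825761

2825761


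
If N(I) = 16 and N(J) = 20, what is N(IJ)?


N(IJ) = N(I) * N(J)
= 16 * 20
= 320

320


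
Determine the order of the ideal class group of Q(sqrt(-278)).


K = Q(sqrt(-278)). d mod 4 = 2, so D = disc(K) = 4d = -1112
h(K) equals the number of primitive reduced positive-definite forms (a, b, c) = a*x^2 + b*x*y + c*y^2 with b^2 - 4ac = D,
where reduced means |b| <= a <= c, with b >= 0 whenever |b| = a or a = c, and primitive means gcd(a, b, c) = 1.
Reduced forces 3a^2 <= |D| = 1112, so 1 <= a <= 19; b must have the parity of D, and c = (b^2 - D)/(4a) must be an integer >= a.
Enumerate a = 1..19, b in [-a, a]:
  a=1: (1, 0, 278)  [1]
  a=2: (2, 0, 139)  [1]
  a=3: (3, -2, 93), (3, 2, 93)  [2]
  a=4..5: none
  a=6: (6, -4, 47), (6, 4, 47)  [2]
  a=7: (7, -6, 41), (7, 6, 41)  [2]
  a=8: none
  a=9: (9, -2, 31), (9, 2, 31)  [2]
  a=10..13: none
  a=14: (14, -8, 21), (14, 8, 21)  [2]
  a=15..17: none
  a=18: (18, -16, 19), (18, 16, 19)  [2]
  a=19: none
Total reduced forms: 1 + 1 + 2 + 2 + 2 + 2 + 2 + 2 = 14
h = 14

14


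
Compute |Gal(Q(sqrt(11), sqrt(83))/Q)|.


The 2 square roots of distinct primes are multiplicatively independent over Q,
so [K:Q] = 2^2 and Gal(K/Q) is isomorphic to (Z/2Z)^2.
|Gal| = 2^2 = 4

4


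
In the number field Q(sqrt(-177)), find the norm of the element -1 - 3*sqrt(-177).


N(a + b*sqrt(d)) = a^2 - d*b^2
= (-1)^2 - (-177)*(-3)^2
= 1 + 1593
= 1594

1594


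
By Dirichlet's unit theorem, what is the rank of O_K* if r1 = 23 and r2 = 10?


By Dirichlet's unit theorem:
rank = r1 + r2 - 1
= 23 + 10 - 1
= 32

32


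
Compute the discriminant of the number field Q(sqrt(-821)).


For K = Q(sqrt(d)) with d squarefree: disc(K) = d if d = 1 mod 4, and disc(K) = 4d if d = 2 or 3 mod 4.
Here d = -821, and d mod 4 = 3.
d = 3 mod 4, not 1 (O_K = Z[sqrt(d)]), so disc(K) = 4d = 4 * (-821) = -3284

-3284


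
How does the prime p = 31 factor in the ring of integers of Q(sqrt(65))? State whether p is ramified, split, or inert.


K = Q(sqrt(65)). Since d mod 4 = 1, disc(K) = 65.
Check p | disc: 65 mod 31 = 3.
p does not divide disc. Compute Legendre symbol (d/p):
3^((31-1)/2) mod 31 = -1
(d/p) = -1, so p is inert: (p) stays prime with e=1, f=2, g=1.
Therefore p is inert.

inert


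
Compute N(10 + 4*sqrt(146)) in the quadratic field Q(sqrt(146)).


N(a + b*sqrt(d)) = a^2 - d*b^2
= (10)^2 - (146)*(4)^2
= 100 - 2336
= -2236

-2236


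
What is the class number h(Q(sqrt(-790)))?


K = Q(sqrt(-790)). d mod 4 = 2, so D = disc(K) = 4d = -3160
h(K) equals the number of primitive reduced positive-definite forms (a, b, c) = a*x^2 + b*x*y + c*y^2 with b^2 - 4ac = D,
where reduced means |b| <= a <= c, with b >= 0 whenever |b| = a or a = c, and primitive means gcd(a, b, c) = 1.
Reduced forces 3a^2 <= |D| = 3160, so 1 <= a <= 32; b must have the parity of D, and c = (b^2 - D)/(4a) must be an integer >= a.
Enumerate a = 1..32, b in [-a, a]:
  a=1: (1, 0, 790)  [1]
  a=2: (2, 0, 395)  [1]
  a=3..4: none
  a=5: (5, 0, 158)  [1]
  a=6: none
  a=7: (7, -2, 113), (7, 2, 113)  [2]
  a=8..9: none
  a=10: (10, 0, 79)  [1]
  a=11..12: none
  a=13: (13, -8, 62), (13, 8, 62)  [2]
  a=14: (14, -12, 59), (14, 12, 59)  [2]
  a=15..16: none
  a=17: (17, -6, 47), (17, 6, 47)  [2]
  a=18..25: none
  a=26: (26, -8, 31), (26, 8, 31)  [2]
  a=27..28: none
  a=29: (29, -28, 34), (29, 28, 34)  [2]
  a=30..32: none
Total reduced forms: 1 + 1 + 1 + 2 + 1 + 2 + 2 + 2 + 2 + 2 = 16
h = 16

16


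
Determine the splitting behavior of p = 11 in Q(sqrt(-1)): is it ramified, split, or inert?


K = Q(sqrt(-1)). Since d mod 4 = 3, disc(K) = -4.
Check p | disc: -4 mod 11 = 7.
p does not divide disc. Compute Legendre symbol (d/p):
10^((11-1)/2) mod 11 = -1
(d/p) = -1, so p is inert: (p) stays prime with e=1, f=2, g=1.
Therefore p is inert.

inert


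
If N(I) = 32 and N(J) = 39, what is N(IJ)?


N(IJ) = N(I) * N(J)
= 32 * 39
= 1248

1248


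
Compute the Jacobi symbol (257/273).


Compute (257/273) via quadratic reciprocity:
  reciprocity: (257/273) -> +(273/257)
  reduce: (16/257)
  pull out 2: (2/257) = +1  (since 257 mod 8 = 1)
  pull out 2: (2/257) = +1  (since 257 mod 8 = 1)
  pull out 2: (2/257) = +1  (since 257 mod 8 = 1)
  pull out 2: (2/257) = +1  (since 257 mod 8 = 1)
  (1/257) = 1
Product of signs = 1

1


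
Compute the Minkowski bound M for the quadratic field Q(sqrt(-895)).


d = -895, d mod 4 = 1, so disc(K) = d = -895; |disc(K)| = 895
Imaginary quadratic field, so n = 2, s = r2 = 1, r1 = 0
M = (n!/n^n) * (4/pi)^s * sqrt(|disc(K)|) = (2!/2^2) * (4/pi)^1 * sqrt(895)
= 0.5 * 1.273240 * 29.916551
= 19.0455

19.0455


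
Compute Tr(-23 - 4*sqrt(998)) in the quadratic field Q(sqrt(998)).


Tr(a + b*sqrt(d)) = (a + b*sqrt(d)) + (a - b*sqrt(d)) = 2a
= 2 * (-23)
= -46

-46


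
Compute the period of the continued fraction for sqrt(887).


Run the CF algorithm for sqrt(887).
a_0 = floor(sqrt(887)) = 29; set m_0=0, q_0=1.
Recurrence: m' = q*a - m,  q' = (d - m'^2)/q,  a' = floor((a_0 + m')/q').
  step 1: m=29, q=46, a=1
  step 2: m=17, q=13, a=3
  step 3: m=22, q=31, a=1
  step 4: m=9, q=26, a=1
  step 5: m=17, q=23, a=2
  step 6: m=29, q=2, a=29
  step 7: m=29, q=23, a=2
  step 8: m=17, q=26, a=1
  step 9: m=9, q=31, a=1
  step 10: m=22, q=13, a=3
  step 11: m=17, q=46, a=1
  step 12: m=29, q=1, a=58
a_12 = 2*a_0 = 58, so the period closes here.
sqrt(887) = [29; 1, 3, 1, 1, 2, 29, 2, 1, 1, 3, 1, 58]
Period length = 12

12


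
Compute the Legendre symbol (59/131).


p = 131 is prime, so compute (59/131) with the reciprocity algorithm (Jacobi-symbol steps: pull out 2s via (2/n), flip via reciprocity, reduce):
  reciprocity: (59/131) -> -(131/59)
  reduce: (13/59)
  reciprocity: (13/59) -> +(59/13)
  reduce: (7/13)
  reciprocity: (7/13) -> +(13/7)
  reduce: (6/7)
  pull out 2: (2/7) = +1  (since 7 mod 8 = 7)
  reciprocity: (3/7) -> -(7/3)
  reduce: (1/3)
  (1/3) = 1
Product of signs = 1
(59/131) = 1

1


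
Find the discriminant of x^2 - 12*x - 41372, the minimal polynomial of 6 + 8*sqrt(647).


The element 6 + 8*sqrt(647) has minimal polynomial:
x^2 - 12*x - 41372
Discriminant = (-12)^2 - 4*(-41372)
= 144 + 165488
= 165632

165632


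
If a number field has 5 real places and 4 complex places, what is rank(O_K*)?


By Dirichlet's unit theorem:
rank = r1 + r2 - 1
= 5 + 4 - 1
= 8

8


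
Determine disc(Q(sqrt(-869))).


For K = Q(sqrt(d)) with d squarefree: disc(K) = d if d = 1 mod 4, and disc(K) = 4d if d = 2 or 3 mod 4.
Here d = -869, and d mod 4 = 3.
d = 3 mod 4, not 1 (O_K = Z[sqrt(d)]), so disc(K) = 4d = 4 * (-869) = -3476

-3476


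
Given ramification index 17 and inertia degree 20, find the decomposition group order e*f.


|D_P| = e * f
= 17 * 20
= 340

340


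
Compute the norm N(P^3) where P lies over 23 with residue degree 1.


N(P^a) = p^(a*f)
= 23^(3*1)
= 23^3
= 12167

12167


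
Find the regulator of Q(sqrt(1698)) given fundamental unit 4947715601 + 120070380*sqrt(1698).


epsilon = 4947715601 + 120070380*sqrt(1698)
= 9.8954e+09
R = ln(9.8954e+09)
= 23.0153

23.0153


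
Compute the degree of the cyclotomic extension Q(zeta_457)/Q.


The degree equals Euler's totient phi(457).
457 = 457
phi(457) = 456

456


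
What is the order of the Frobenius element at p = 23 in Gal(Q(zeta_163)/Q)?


The Frobenius at p in Gal(Q(zeta_n)/Q) = (Z/nZ)* is the class of p, so its order is ord_163(23), the smallest k >= 1 with 23^k = 1 mod 163.
n = 163 = 163, phi(163) = 162; the order divides phi(n).
Divisors of 162: 1, 2, 3, 6, 9, 18, 27, 54, 81, 162
Repeated squaring mod 163: 23^1 = 23, 23^2 = 40, 23^4 = 133, 23^8 = 85, 23^16 = 53, 23^32 = 38, 23^64 = 140, 23^128 = 40
Test divisors in increasing order:
  k=1: 23^1 = 23 mod 163
  k=2: 23^2 = 40 mod 163
  k=3: 23^3 = 40 * 23 = 105 mod 163
  k=6: 23^6 = 133 * 40 = 104 mod 163
  k=9: 23^9 = 85 * 23 = 162 mod 163
  k=18: 23^18 = 53 * 40 = 1 mod 163  <- first divisor giving 1
Order = 18

18


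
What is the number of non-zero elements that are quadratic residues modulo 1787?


For prime p, the number of non-zero quadratic residues is (p-1)/2.
= (1787-1)/2
= 893

893


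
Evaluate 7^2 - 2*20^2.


x^2 - d*y^2
= 7^2 - 2*20^2
= 49 - 800
= -751

-751


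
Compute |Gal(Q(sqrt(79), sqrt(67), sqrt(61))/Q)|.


The 3 square roots of distinct primes are multiplicatively independent over Q,
so [K:Q] = 2^3 and Gal(K/Q) is isomorphic to (Z/2Z)^3.
|Gal| = 2^3 = 8

8


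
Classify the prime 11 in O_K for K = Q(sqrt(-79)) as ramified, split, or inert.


K = Q(sqrt(-79)). Since d mod 4 = 1, disc(K) = -79.
Check p | disc: -79 mod 11 = 9.
p does not divide disc. Compute Legendre symbol (d/p):
9^((11-1)/2) mod 11 = 1
(d/p) = 1, so p splits: (p) = P*P' with e=1, f=1, g=2.
Therefore p is split.

split


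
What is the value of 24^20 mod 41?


p = 41 is prime and the exponent is (p-1)/2 = 20, so by Euler's criterion 24^20 = (24/41) = +1 or -1 mod 41.
Compute by square-and-multiply:
  20 = 16 + 4 (binary 10100)
  Repeated squaring mod 41: 24^1 = 24, 24^2 = 2, 24^4 = 4, 24^8 = 16, 24^16 = 10
  24^20 = 24^16 * 24^4 = 10 * 4 mod 41
    10 * 4 = 40 = 40 mod 41
  24^20 = 40 mod 41
Result 40 = p - 1 = -1 mod 41: 24 is a quadratic non-residue mod 41. As a residue in [0, p-1] the value is 40.
24^20 mod 41 = 40

40


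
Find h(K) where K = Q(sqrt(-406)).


K = Q(sqrt(-406)). d mod 4 = 2, so D = disc(K) = 4d = -1624
h(K) equals the number of primitive reduced positive-definite forms (a, b, c) = a*x^2 + b*x*y + c*y^2 with b^2 - 4ac = D,
where reduced means |b| <= a <= c, with b >= 0 whenever |b| = a or a = c, and primitive means gcd(a, b, c) = 1.
Reduced forces 3a^2 <= |D| = 1624, so 1 <= a <= 23; b must have the parity of D, and c = (b^2 - D)/(4a) must be an integer >= a.
Enumerate a = 1..23, b in [-a, a]:
  a=1: (1, 0, 406)  [1]
  a=2: (2, 0, 203)  [1]
  a=3..4: none
  a=5: (5, -4, 82), (5, 4, 82)  [2]
  a=6: none
  a=7: (7, 0, 58)  [1]
  a=8..9: none
  a=10: (10, -4, 41), (10, 4, 41)  [2]
  a=11: (11, -2, 37), (11, 2, 37)  [2]
  a=12: none
  a=13: (13, -12, 34), (13, 12, 34)  [2]
  a=14: (14, 0, 29)  [1]
  a=15..16: none
  a=17: (17, -12, 26), (17, 12, 26)  [2]
  a=18..21: none
  a=22: (22, -20, 23), (22, 20, 23)  [2]
  a=23: none
Total reduced forms: 1 + 1 + 2 + 1 + 2 + 2 + 2 + 1 + 2 + 2 = 16
h = 16

16


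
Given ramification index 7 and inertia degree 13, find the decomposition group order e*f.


|D_P| = e * f
= 7 * 13
= 91

91


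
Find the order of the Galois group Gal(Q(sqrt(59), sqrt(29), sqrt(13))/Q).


The 3 square roots of distinct primes are multiplicatively independent over Q,
so [K:Q] = 2^3 and Gal(K/Q) is isomorphic to (Z/2Z)^3.
|Gal| = 2^3 = 8

8


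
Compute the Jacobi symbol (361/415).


Compute (361/415) via quadratic reciprocity:
  reciprocity: (361/415) -> +(415/361)
  reduce: (54/361)
  pull out 2: (2/361) = +1  (since 361 mod 8 = 1)
  reciprocity: (27/361) -> +(361/27)
  reduce: (10/27)
  pull out 2: (2/27) = -1  (since 27 mod 8 = 3)
  reciprocity: (5/27) -> +(27/5)
  reduce: (2/5)
  pull out 2: (2/5) = -1  (since 5 mod 8 = 5)
  (1/5) = 1
Product of signs = 1

1


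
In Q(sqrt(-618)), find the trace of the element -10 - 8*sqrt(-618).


Tr(a + b*sqrt(d)) = (a + b*sqrt(d)) + (a - b*sqrt(d)) = 2a
= 2 * (-10)
= -20

-20


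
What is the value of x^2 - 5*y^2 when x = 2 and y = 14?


x^2 - d*y^2
= 2^2 - 5*14^2
= 4 - 980
= -976

-976


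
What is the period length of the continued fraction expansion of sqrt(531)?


Run the CF algorithm for sqrt(531).
a_0 = floor(sqrt(531)) = 23; set m_0=0, q_0=1.
Recurrence: m' = q*a - m,  q' = (d - m'^2)/q,  a' = floor((a_0 + m')/q').
  step 1: m=23, q=2, a=23
  step 2: m=23, q=1, a=46
a_2 = 2*a_0 = 46, so the period closes here.
sqrt(531) = [23; 23, 46]
Period length = 2

2


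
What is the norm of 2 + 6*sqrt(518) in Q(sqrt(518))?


N(a + b*sqrt(d)) = a^2 - d*b^2
= (2)^2 - (518)*(6)^2
= 4 - 18648
= -18644

-18644


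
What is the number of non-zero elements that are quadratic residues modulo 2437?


For prime p, the number of non-zero quadratic residues is (p-1)/2.
= (2437-1)/2
= 1218

1218


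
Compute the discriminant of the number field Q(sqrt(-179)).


For K = Q(sqrt(d)) with d squarefree: disc(K) = d if d = 1 mod 4, and disc(K) = 4d if d = 2 or 3 mod 4.
Here d = -179, and d mod 4 = 1.
d = 1 mod 4 (O_K = Z[(1+sqrt(d))/2]), so disc(K) = d = -179

-179


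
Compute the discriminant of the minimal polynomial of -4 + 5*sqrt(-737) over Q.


The element -4 + 5*sqrt(-737) has minimal polynomial:
x^2 + 8*x + 18441
Discriminant = (8)^2 - 4*(18441)
= 64 - 73764
= -73700

-73700


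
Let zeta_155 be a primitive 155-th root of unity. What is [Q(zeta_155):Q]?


The degree equals Euler's totient phi(155).
155 = 5 * 31
phi(155) = 120

120


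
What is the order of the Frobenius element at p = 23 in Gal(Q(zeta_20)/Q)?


The Frobenius at p in Gal(Q(zeta_n)/Q) = (Z/nZ)* is the class of p, so its order is ord_20(23), the smallest k >= 1 with 23^k = 1 mod 20.
n = 20 = 2^2 * 5, phi(20) = 8; the order divides phi(n).
Divisors of 8: 1, 2, 4, 8
Repeated squaring mod 20: 23^1 = 3, 23^2 = 9, 23^4 = 1, 23^8 = 1
Test divisors in increasing order:
  k=1: 23^1 = 3 mod 20
  k=2: 23^2 = 9 mod 20
  k=4: 23^4 = 1 mod 20  <- first divisor giving 1
Order = 4

4


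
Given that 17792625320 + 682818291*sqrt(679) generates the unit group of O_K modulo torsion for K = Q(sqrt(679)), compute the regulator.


epsilon = 17792625320 + 682818291*sqrt(679)
= 3.5585e+10
R = ln(3.5585e+10)
= 24.2952

24.2952


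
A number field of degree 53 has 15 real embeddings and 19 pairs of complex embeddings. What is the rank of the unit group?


By Dirichlet's unit theorem:
rank = r1 + r2 - 1
= 15 + 19 - 1
= 33

33


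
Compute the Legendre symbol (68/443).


p = 443 is prime, so compute (68/443) with the reciprocity algorithm (Jacobi-symbol steps: pull out 2s via (2/n), flip via reciprocity, reduce):
  pull out 2: (2/443) = -1  (since 443 mod 8 = 3)
  pull out 2: (2/443) = -1  (since 443 mod 8 = 3)
  reciprocity: (17/443) -> +(443/17)
  reduce: (1/17)
  (1/17) = 1
Product of signs = 1
(68/443) = 1

1


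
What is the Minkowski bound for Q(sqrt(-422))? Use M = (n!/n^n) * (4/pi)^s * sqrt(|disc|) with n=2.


d = -422, d mod 4 = 2, so disc(K) = 4d = -1688; |disc(K)| = 1688
Imaginary quadratic field, so n = 2, s = r2 = 1, r1 = 0
M = (n!/n^n) * (4/pi)^s * sqrt(|disc(K)|) = (2!/2^2) * (4/pi)^1 * sqrt(1688)
= 0.5 * 1.273240 * 41.085277
= 26.1557

26.1557


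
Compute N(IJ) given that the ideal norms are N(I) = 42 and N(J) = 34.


N(IJ) = N(I) * N(J)
= 42 * 34
= 1428

1428


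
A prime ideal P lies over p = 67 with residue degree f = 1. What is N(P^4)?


N(P^a) = p^(a*f)
= 67^(4*1)
= 67^4
= 20151121

20151121


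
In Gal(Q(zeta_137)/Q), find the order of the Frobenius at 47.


The Frobenius at p in Gal(Q(zeta_n)/Q) = (Z/nZ)* is the class of p, so its order is ord_137(47), the smallest k >= 1 with 47^k = 1 mod 137.
n = 137 = 137, phi(137) = 136; the order divides phi(n).
Divisors of 136: 1, 2, 4, 8, 17, 34, 68, 136
Repeated squaring mod 137: 47^1 = 47, 47^2 = 17, 47^4 = 15, 47^8 = 88, 47^16 = 72, 47^32 = 115, 47^64 = 73, 47^128 = 123
Test divisors in increasing order:
  k=1: 47^1 = 47 mod 137
  k=2: 47^2 = 17 mod 137
  k=4: 47^4 = 15 mod 137
  k=8: 47^8 = 88 mod 137
  k=17: 47^17 = 72 * 47 = 96 mod 137
  k=34: 47^34 = 115 * 17 = 37 mod 137
  k=68: 47^68 = 73 * 15 = 136 mod 137
  k=136: 47^136 = 123 * 88 = 1 mod 137  <- first divisor giving 1
Order = 136

136


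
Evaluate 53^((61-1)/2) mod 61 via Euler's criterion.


p = 61 is prime and the exponent is (p-1)/2 = 30, so by Euler's criterion 53^30 = (53/61) = +1 or -1 mod 61.
Compute by square-and-multiply:
  30 = 16 + 8 + 4 + 2 (binary 11110)
  Repeated squaring mod 61: 53^1 = 53, 53^2 = 3, 53^4 = 9, 53^8 = 20, 53^16 = 34
  53^30 = 53^16 * 53^8 * 53^4 * 53^2 = 34 * 20 * 9 * 3 mod 61
    34 * 20 = 680 = 9 mod 61
    9 * 9 = 81 = 20 mod 61
    20 * 3 = 60 = 60 mod 61
  53^30 = 60 mod 61
Result 60 = p - 1 = -1 mod 61: 53 is a quadratic non-residue mod 61. As a residue in [0, p-1] the value is 60.
53^30 mod 61 = 60

60


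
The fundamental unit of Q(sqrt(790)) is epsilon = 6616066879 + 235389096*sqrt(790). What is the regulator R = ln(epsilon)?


epsilon = 6616066879 + 235389096*sqrt(790)
= 1.3232e+10
R = ln(1.3232e+10)
= 23.3059

23.3059


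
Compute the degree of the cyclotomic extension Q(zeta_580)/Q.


The degree equals Euler's totient phi(580).
580 = 2^2 * 5 * 29
phi(580) = 224

224


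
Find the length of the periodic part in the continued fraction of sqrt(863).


Run the CF algorithm for sqrt(863).
a_0 = floor(sqrt(863)) = 29; set m_0=0, q_0=1.
Recurrence: m' = q*a - m,  q' = (d - m'^2)/q,  a' = floor((a_0 + m')/q').
  step 1: m=29, q=22, a=2
  step 2: m=15, q=29, a=1
  step 3: m=14, q=23, a=1
  step 4: m=9, q=34, a=1
  step 5: m=25, q=7, a=7
  step 6: m=24, q=41, a=1
  step 7: m=17, q=14, a=3
  step 8: m=25, q=17, a=3
  step 9: m=26, q=11, a=5
  step 10: m=29, q=2, a=29
  step 11: m=29, q=11, a=5
  step 12: m=26, q=17, a=3
  step 13: m=25, q=14, a=3
  step 14: m=17, q=41, a=1
  step 15: m=24, q=7, a=7
  step 16: m=25, q=34, a=1
  step 17: m=9, q=23, a=1
  step 18: m=14, q=29, a=1
  step 19: m=15, q=22, a=2
  step 20: m=29, q=1, a=58
a_20 = 2*a_0 = 58, so the period closes here.
sqrt(863) = [29; 2, 1, 1, 1, 7, 1, 3, 3, 5, 29, 5, 3, 3, 1, 7, 1, 1, 1, 2, 58]
Period length = 20

20


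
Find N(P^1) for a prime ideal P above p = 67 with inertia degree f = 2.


N(P^a) = p^(a*f)
= 67^(1*2)
= 67^2
= 4489

4489


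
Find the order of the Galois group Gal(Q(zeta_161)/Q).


|Gal(Q(zeta_161)/Q)| = phi(161)
= 132

132


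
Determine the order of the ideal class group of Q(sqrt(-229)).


K = Q(sqrt(-229)). d mod 4 = 3, so D = disc(K) = 4d = -916
h(K) equals the number of primitive reduced positive-definite forms (a, b, c) = a*x^2 + b*x*y + c*y^2 with b^2 - 4ac = D,
where reduced means |b| <= a <= c, with b >= 0 whenever |b| = a or a = c, and primitive means gcd(a, b, c) = 1.
Reduced forces 3a^2 <= |D| = 916, so 1 <= a <= 17; b must have the parity of D, and c = (b^2 - D)/(4a) must be an integer >= a.
Enumerate a = 1..17, b in [-a, a]:
  a=1: (1, 0, 229)  [1]
  a=2: (2, 2, 115)  [1]
  a=3..4: none
  a=5: (5, -2, 46), (5, 2, 46)  [2]
  a=6: none
  a=7: (7, -6, 34), (7, 6, 34)  [2]
  a=8..9: none
  a=10: (10, -2, 23), (10, 2, 23)  [2]
  a=11..13: none
  a=14: (14, -6, 17), (14, 6, 17)  [2]
  a=15..17: none
Total reduced forms: 1 + 1 + 2 + 2 + 2 + 2 = 10
h = 10

10


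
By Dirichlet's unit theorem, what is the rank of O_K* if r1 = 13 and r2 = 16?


By Dirichlet's unit theorem:
rank = r1 + r2 - 1
= 13 + 16 - 1
= 28

28


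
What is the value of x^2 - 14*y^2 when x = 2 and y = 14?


x^2 - d*y^2
= 2^2 - 14*14^2
= 4 - 2744
= -2740

-2740


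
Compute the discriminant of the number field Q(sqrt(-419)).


For K = Q(sqrt(d)) with d squarefree: disc(K) = d if d = 1 mod 4, and disc(K) = 4d if d = 2 or 3 mod 4.
Here d = -419, and d mod 4 = 1.
d = 1 mod 4 (O_K = Z[(1+sqrt(d))/2]), so disc(K) = d = -419

-419


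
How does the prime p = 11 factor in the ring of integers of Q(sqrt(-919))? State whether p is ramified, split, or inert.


K = Q(sqrt(-919)). Since d mod 4 = 1, disc(K) = -919.
Check p | disc: -919 mod 11 = 5.
p does not divide disc. Compute Legendre symbol (d/p):
5^((11-1)/2) mod 11 = 1
(d/p) = 1, so p splits: (p) = P*P' with e=1, f=1, g=2.
Therefore p is split.

split


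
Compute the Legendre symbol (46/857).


p = 857 is prime, so compute (46/857) with the reciprocity algorithm (Jacobi-symbol steps: pull out 2s via (2/n), flip via reciprocity, reduce):
  pull out 2: (2/857) = +1  (since 857 mod 8 = 1)
  reciprocity: (23/857) -> +(857/23)
  reduce: (6/23)
  pull out 2: (2/23) = +1  (since 23 mod 8 = 7)
  reciprocity: (3/23) -> -(23/3)
  reduce: (2/3)
  pull out 2: (2/3) = -1  (since 3 mod 8 = 3)
  (1/3) = 1
Product of signs = 1
(46/857) = 1

1


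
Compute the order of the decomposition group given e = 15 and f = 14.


|D_P| = e * f
= 15 * 14
= 210

210


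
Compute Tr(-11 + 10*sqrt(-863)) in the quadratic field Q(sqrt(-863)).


Tr(a + b*sqrt(d)) = (a + b*sqrt(d)) + (a - b*sqrt(d)) = 2a
= 2 * (-11)
= -22

-22


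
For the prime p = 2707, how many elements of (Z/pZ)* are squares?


For prime p, the number of non-zero quadratic residues is (p-1)/2.
= (2707-1)/2
= 1353

1353


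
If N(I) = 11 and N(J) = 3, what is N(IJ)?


N(IJ) = N(I) * N(J)
= 11 * 3
= 33

33


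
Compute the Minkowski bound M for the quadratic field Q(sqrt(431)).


d = 431, d mod 4 = 3, so disc(K) = 4d = 1724; |disc(K)| = 1724
Real quadratic field, so n = 2, s = r2 = 0, r1 = 2
M = (n!/n^n) * (4/pi)^s * sqrt(|disc(K)|) = (2!/2^2) * (4/pi)^0 * sqrt(1724)
= 0.5 * 1.000000 * 41.521079
= 20.7605

20.7605


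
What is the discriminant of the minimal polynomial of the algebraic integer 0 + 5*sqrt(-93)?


The element 0 + 5*sqrt(-93) has minimal polynomial:
x^2 + 0*x + 2325
Discriminant = (0)^2 - 4*(2325)
= 0 - 9300
= -9300

-9300


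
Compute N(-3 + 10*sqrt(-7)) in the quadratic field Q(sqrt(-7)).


N(a + b*sqrt(d)) = a^2 - d*b^2
= (-3)^2 - (-7)*(10)^2
= 9 + 700
= 709

709


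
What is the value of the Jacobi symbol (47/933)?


Compute (47/933) via quadratic reciprocity:
  reciprocity: (47/933) -> +(933/47)
  reduce: (40/47)
  pull out 2: (2/47) = +1  (since 47 mod 8 = 7)
  pull out 2: (2/47) = +1  (since 47 mod 8 = 7)
  pull out 2: (2/47) = +1  (since 47 mod 8 = 7)
  reciprocity: (5/47) -> +(47/5)
  reduce: (2/5)
  pull out 2: (2/5) = -1  (since 5 mod 8 = 5)
  (1/5) = 1
Product of signs = -1

-1


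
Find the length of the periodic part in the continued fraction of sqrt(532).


Run the CF algorithm for sqrt(532).
a_0 = floor(sqrt(532)) = 23; set m_0=0, q_0=1.
Recurrence: m' = q*a - m,  q' = (d - m'^2)/q,  a' = floor((a_0 + m')/q').
  step 1: m=23, q=3, a=15
  step 2: m=22, q=16, a=2
  step 3: m=10, q=27, a=1
  step 4: m=17, q=9, a=4
  step 5: m=19, q=19, a=2
  step 6: m=19, q=9, a=4
  step 7: m=17, q=27, a=1
  step 8: m=10, q=16, a=2
  step 9: m=22, q=3, a=15
  step 10: m=23, q=1, a=46
a_10 = 2*a_0 = 46, so the period closes here.
sqrt(532) = [23; 15, 2, 1, 4, 2, 4, 1, 2, 15, 46]
Period length = 10

10


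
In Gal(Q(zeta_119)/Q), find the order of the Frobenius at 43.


The Frobenius at p in Gal(Q(zeta_n)/Q) = (Z/nZ)* is the class of p, so its order is ord_119(43), the smallest k >= 1 with 43^k = 1 mod 119.
n = 119 = 7 * 17, phi(119) = 96; the order divides phi(n).
Divisors of 96: 1, 2, 3, 4, 6, 8, 12, 16, 24, 32, 48, 96
Repeated squaring mod 119: 43^1 = 43, 43^2 = 64, 43^4 = 50, 43^8 = 1, 43^16 = 1, 43^32 = 1, 43^64 = 1
Test divisors in increasing order:
  k=1: 43^1 = 43 mod 119
  k=2: 43^2 = 64 mod 119
  k=3: 43^3 = 64 * 43 = 15 mod 119
  k=4: 43^4 = 50 mod 119
  k=6: 43^6 = 50 * 64 = 106 mod 119
  k=8: 43^8 = 1 mod 119  <- first divisor giving 1
Order = 8

8


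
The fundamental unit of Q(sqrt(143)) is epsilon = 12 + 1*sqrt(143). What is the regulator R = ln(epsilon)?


epsilon = 12 + 1*sqrt(143)
= 23.9583
R = ln(23.9583)
= 3.1763

3.1763


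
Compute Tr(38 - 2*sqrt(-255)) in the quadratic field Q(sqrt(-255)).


Tr(a + b*sqrt(d)) = (a + b*sqrt(d)) + (a - b*sqrt(d)) = 2a
= 2 * (38)
= 76

76


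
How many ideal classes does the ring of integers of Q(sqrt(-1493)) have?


K = Q(sqrt(-1493)). d mod 4 = 3, so D = disc(K) = 4d = -5972
h(K) equals the number of primitive reduced positive-definite forms (a, b, c) = a*x^2 + b*x*y + c*y^2 with b^2 - 4ac = D,
where reduced means |b| <= a <= c, with b >= 0 whenever |b| = a or a = c, and primitive means gcd(a, b, c) = 1.
Reduced forces 3a^2 <= |D| = 5972, so 1 <= a <= 44; b must have the parity of D, and c = (b^2 - D)/(4a) must be an integer >= a.
Enumerate a = 1..44, b in [-a, a]:
  a=1: (1, 0, 1493)  [1]
  a=2: (2, 2, 747)  [1]
  a=3: (3, -2, 498), (3, 2, 498)  [2]
  a=4..5: none
  a=6: (6, -2, 249), (6, 2, 249)  [2]
  a=7..8: none
  a=9: (9, -2, 166), (9, 2, 166)  [2]
  a=10: none
  a=11: (11, -10, 138), (11, 10, 138)  [2]
  a=12..17: none
  a=18: (18, -2, 83), (18, 2, 83)  [2]
  a=19..21: none
  a=22: (22, -10, 69), (22, 10, 69)  [2]
  a=23: (23, -10, 66), (23, 10, 66)  [2]
  a=24..26: none
  a=27: (27, -20, 59), (27, 20, 59)  [2]
  a=28..32: none
  a=33: (33, -32, 53), (33, -10, 46), (33, 10, 46), (33, 32, 53)  [4]
  a=34..44: none
Total reduced forms: 1 + 1 + 2 + 2 + 2 + 2 + 2 + 2 + 2 + 2 + 4 = 22
h = 22

22


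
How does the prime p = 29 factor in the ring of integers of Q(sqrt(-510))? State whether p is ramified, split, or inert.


K = Q(sqrt(-510)). Since d mod 4 = 2, disc(K) = -2040.
Check p | disc: -2040 mod 29 = 19.
p does not divide disc. Compute Legendre symbol (d/p):
12^((29-1)/2) mod 29 = -1
(d/p) = -1, so p is inert: (p) stays prime with e=1, f=2, g=1.
Therefore p is inert.

inert


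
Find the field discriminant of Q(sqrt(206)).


For K = Q(sqrt(d)) with d squarefree: disc(K) = d if d = 1 mod 4, and disc(K) = 4d if d = 2 or 3 mod 4.
Here d = 206, and d mod 4 = 2.
d = 2 mod 4, not 1 (O_K = Z[sqrt(d)]), so disc(K) = 4d = 4 * (206) = 824

824


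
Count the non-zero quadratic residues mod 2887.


For prime p, the number of non-zero quadratic residues is (p-1)/2.
= (2887-1)/2
= 1443

1443


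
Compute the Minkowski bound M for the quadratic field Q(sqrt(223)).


d = 223, d mod 4 = 3, so disc(K) = 4d = 892; |disc(K)| = 892
Real quadratic field, so n = 2, s = r2 = 0, r1 = 2
M = (n!/n^n) * (4/pi)^s * sqrt(|disc(K)|) = (2!/2^2) * (4/pi)^0 * sqrt(892)
= 0.5 * 1.000000 * 29.866369
= 14.9332

14.9332


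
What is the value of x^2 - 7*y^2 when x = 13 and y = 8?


x^2 - d*y^2
= 13^2 - 7*8^2
= 169 - 448
= -279

-279


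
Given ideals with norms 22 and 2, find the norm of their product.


N(IJ) = N(I) * N(J)
= 22 * 2
= 44

44


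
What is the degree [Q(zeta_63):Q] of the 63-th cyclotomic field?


The degree equals Euler's totient phi(63).
63 = 3^2 * 7
phi(63) = 36

36


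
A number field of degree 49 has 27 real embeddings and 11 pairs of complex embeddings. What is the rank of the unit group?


By Dirichlet's unit theorem:
rank = r1 + r2 - 1
= 27 + 11 - 1
= 37

37


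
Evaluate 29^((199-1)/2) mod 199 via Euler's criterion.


p = 199 is prime and the exponent is (p-1)/2 = 99, so by Euler's criterion 29^99 = (29/199) = +1 or -1 mod 199.
Compute by square-and-multiply:
  99 = 64 + 32 + 2 + 1 (binary 1100011)
  Repeated squaring mod 199: 29^1 = 29, 29^2 = 45, 29^4 = 35, 29^8 = 31, 29^16 = 165, 29^32 = 161, 29^64 = 51
  29^99 = 29^64 * 29^32 * 29^2 * 29^1 = 51 * 161 * 45 * 29 mod 199
    51 * 161 = 8211 = 52 mod 199
    52 * 45 = 2340 = 151 mod 199
    151 * 29 = 4379 = 1 mod 199
  29^99 = 1 mod 199
Result 1: 29 is a quadratic residue mod 199.
29^99 mod 199 = 1

1


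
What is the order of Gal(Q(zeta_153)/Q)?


|Gal(Q(zeta_153)/Q)| = phi(153)
= 96

96


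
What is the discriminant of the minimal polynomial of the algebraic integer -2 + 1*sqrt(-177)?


The element -2 + 1*sqrt(-177) has minimal polynomial:
x^2 + 4*x + 181
Discriminant = (4)^2 - 4*(181)
= 16 - 724
= -708

-708


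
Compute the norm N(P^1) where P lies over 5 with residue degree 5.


N(P^a) = p^(a*f)
= 5^(1*5)
= 5^5
= 3125

3125


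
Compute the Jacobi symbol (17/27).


Compute (17/27) via quadratic reciprocity:
  reciprocity: (17/27) -> +(27/17)
  reduce: (10/17)
  pull out 2: (2/17) = +1  (since 17 mod 8 = 1)
  reciprocity: (5/17) -> +(17/5)
  reduce: (2/5)
  pull out 2: (2/5) = -1  (since 5 mod 8 = 5)
  (1/5) = 1
Product of signs = -1

-1


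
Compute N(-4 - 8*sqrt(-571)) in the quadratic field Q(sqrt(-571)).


N(a + b*sqrt(d)) = a^2 - d*b^2
= (-4)^2 - (-571)*(-8)^2
= 16 + 36544
= 36560

36560


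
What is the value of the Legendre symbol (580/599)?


p = 599 is prime, so compute (580/599) with the reciprocity algorithm (Jacobi-symbol steps: pull out 2s via (2/n), flip via reciprocity, reduce):
  pull out 2: (2/599) = +1  (since 599 mod 8 = 7)
  pull out 2: (2/599) = +1  (since 599 mod 8 = 7)
  reciprocity: (145/599) -> +(599/145)
  reduce: (19/145)
  reciprocity: (19/145) -> +(145/19)
  reduce: (12/19)
  pull out 2: (2/19) = -1  (since 19 mod 8 = 3)
  pull out 2: (2/19) = -1  (since 19 mod 8 = 3)
  reciprocity: (3/19) -> -(19/3)
  reduce: (1/3)
  (1/3) = 1
Product of signs = -1
(580/599) = -1

-1


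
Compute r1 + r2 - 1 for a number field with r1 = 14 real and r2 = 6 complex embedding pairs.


By Dirichlet's unit theorem:
rank = r1 + r2 - 1
= 14 + 6 - 1
= 19

19


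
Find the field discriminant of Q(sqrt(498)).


For K = Q(sqrt(d)) with d squarefree: disc(K) = d if d = 1 mod 4, and disc(K) = 4d if d = 2 or 3 mod 4.
Here d = 498, and d mod 4 = 2.
d = 2 mod 4, not 1 (O_K = Z[sqrt(d)]), so disc(K) = 4d = 4 * (498) = 1992

1992


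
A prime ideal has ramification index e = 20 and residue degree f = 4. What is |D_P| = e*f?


|D_P| = e * f
= 20 * 4
= 80

80


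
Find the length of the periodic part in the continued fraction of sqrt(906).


Run the CF algorithm for sqrt(906).
a_0 = floor(sqrt(906)) = 30; set m_0=0, q_0=1.
Recurrence: m' = q*a - m,  q' = (d - m'^2)/q,  a' = floor((a_0 + m')/q').
  step 1: m=30, q=6, a=10
  step 2: m=30, q=1, a=60
a_2 = 2*a_0 = 60, so the period closes here.
sqrt(906) = [30; 10, 60]
Period length = 2

2
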